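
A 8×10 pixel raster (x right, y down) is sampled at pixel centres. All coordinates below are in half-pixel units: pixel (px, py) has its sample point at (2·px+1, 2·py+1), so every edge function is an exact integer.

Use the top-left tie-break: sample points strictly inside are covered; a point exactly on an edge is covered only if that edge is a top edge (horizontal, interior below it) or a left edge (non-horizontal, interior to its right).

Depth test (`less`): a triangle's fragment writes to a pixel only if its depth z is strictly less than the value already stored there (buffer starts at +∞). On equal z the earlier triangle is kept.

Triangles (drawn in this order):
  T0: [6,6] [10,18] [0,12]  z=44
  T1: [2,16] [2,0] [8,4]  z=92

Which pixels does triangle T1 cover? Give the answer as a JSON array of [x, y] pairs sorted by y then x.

T0:
  2·area = 96
  edge (6, 6)→(10, 18): d=(4,12) right/bottom  bias=-1
  edge (10, 18)→(0, 12): d=(-10,-6) top-left  bias=+0
  edge (0, 12)→(6, 6): d=(6,-6) top-left  bias=+0
    (5,0)@(11, 1): e=[-80,176,0] → .  [on edge]
    (2,1)@(5, 3): e=[0,120,-24] → .  [on edge]
    (4,1)@(9, 3): e=[-48,144,0] → .  [on edge]
    (3,2)@(7, 5): e=[-16,112,0] → .  [on edge]
    (2,3)@(5, 7): e=[16,80,0] → X  [on edge]
    (3,3)@(7, 7): e=[-8,92,12] → .
    (1,4)@(3, 9): e=[48,48,0] → X  [on edge]
    (3,4)@(7, 9): e=[0,72,24] → .  [on edge]
    (0,5)@(1, 11): e=[80,16,0] → X  [on edge]
    (3,5)@(7, 11): e=[8,52,36] → X
    (4,5)@(9, 11): e=[-16,64,48] → .
    (0,6)@(1, 13): e=[88,-4,12] → .
    (2,7)@(5, 15): e=[48,0,48] → X  [on edge]
    (4,7)@(9, 15): e=[0,24,72] → .  [on edge]
  covered (13 px):
    . . . . . . . .
    . . . . . . . .
    . . . . . . . .
    . . X . . . . .
    . X X . . . . .
    X X X X . . . .
    . X X X . . . .
    . . X X . . . .
    . . . . X . . .
    . . . . . . . .
T1:
  2·area = 96
  edge (2, 16)→(2, 0): d=(0,-16) top-left  bias=+0
  edge (2, 0)→(8, 4): d=(6,4) right/bottom  bias=-1
  edge (8, 4)→(2, 16): d=(-6,12) right/bottom  bias=-1
    (1,0)@(3, 1): e=[16,2,78] → X
    (2,0)@(5, 1): e=[48,-6,54] → .
    (1,1)@(3, 3): e=[16,14,66] → X
    (2,1)@(5, 3): e=[48,6,42] → X
    (3,1)@(7, 3): e=[80,-2,18] → .
    (1,2)@(3, 5): e=[16,26,54] → X
    (3,2)@(7, 5): e=[80,10,6] → X
    (4,2)@(9, 5): e=[112,2,-18] → .
    (1,3)@(3, 7): e=[16,38,42] → X
    (3,3)@(7, 7): e=[80,22,-6] → .
    (1,4)@(3, 9): e=[16,50,30] → X
    (3,4)@(7, 9): e=[80,34,-18] → .
  covered (12 px):
    . X . . . . . .
    . X X . . . . .
    . X X X . . . .
    . X X . . . . .
    . X X . . . . .
    . X . . . . . .
    . X . . . . . .
    . . . . . . . .
    . . . . . . . .
    . . . . . . . .

Result: [[1,0],[1,1],[2,1],[1,2],[2,2],[3,2],[1,3],[2,3],[1,4],[2,4],[1,5],[1,6]]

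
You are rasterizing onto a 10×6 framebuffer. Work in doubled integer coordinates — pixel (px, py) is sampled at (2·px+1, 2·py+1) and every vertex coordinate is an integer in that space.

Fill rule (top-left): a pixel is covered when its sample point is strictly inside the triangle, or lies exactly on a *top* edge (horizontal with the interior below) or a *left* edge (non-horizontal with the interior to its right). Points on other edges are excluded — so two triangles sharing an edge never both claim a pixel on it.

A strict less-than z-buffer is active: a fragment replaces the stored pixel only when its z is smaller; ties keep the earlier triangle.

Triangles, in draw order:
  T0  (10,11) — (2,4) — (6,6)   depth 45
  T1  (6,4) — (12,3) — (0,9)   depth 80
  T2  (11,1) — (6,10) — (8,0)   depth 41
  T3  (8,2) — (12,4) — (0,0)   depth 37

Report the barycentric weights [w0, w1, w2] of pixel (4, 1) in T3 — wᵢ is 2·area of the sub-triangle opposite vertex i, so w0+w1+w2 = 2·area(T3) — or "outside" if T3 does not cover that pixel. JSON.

T0:
  2·area = 12
  edge (10, 11)→(2, 4): d=(-8,-7) top-left  bias=+0
  edge (2, 4)→(6, 6): d=(4,2) right/bottom  bias=-1
  edge (6, 6)→(10, 11): d=(4,5) right/bottom  bias=-1
  covered (0 px):
    · · · · · · · · · ·
    · · · · · · · · · ·
    · · · · · · · · · ·
    · · · · · · · · · ·
    · · · · · · · · · ·
    · · · · · · · · · ·
T1:
  2·area = 24
  edge (6, 4)→(12, 3): d=(6,-1) top-left  bias=+0
  edge (12, 3)→(0, 9): d=(-12,6) right/bottom  bias=-1
  edge (0, 9)→(6, 4): d=(6,-5) top-left  bias=+0
    (2,2)@(5, 5): e=[5,18,1] → #
    (3,2)@(7, 5): e=[7,6,11] → #
    (4,2)@(9, 5): e=[9,-6,21] → ·
    (1,3)@(3, 7): e=[15,6,3] → #
    (2,3)@(5, 7): e=[17,-6,13] → ·
    (3,3)@(7, 7): e=[19,-18,23] → ·
    (1,4)@(3, 9): e=[27,-18,15] → ·
  covered (3 px):
    · · · · · · · · · ·
    · · · · · · · · · ·
    · · # # · · · · · ·
    · # · · · · · · · ·
    · · · · · · · · · ·
    · · · · · · · · · ·
T2:
  2·area = 32
  edge (11, 1)→(6, 10): d=(-5,9) right/bottom  bias=-1
  edge (6, 10)→(8, 0): d=(2,-10) top-left  bias=+0
  edge (8, 0)→(11, 1): d=(3,1) right/bottom  bias=-1
    (4,0)@(9, 1): e=[18,12,2] → #
    (5,0)@(11, 1): e=[0,32,0] → ·  [on edge]
    (4,1)@(9, 3): e=[8,16,8] → #
    (5,1)@(11, 3): e=[-10,36,6] → ·
    (8,1)@(17, 3): e=[-64,96,0] → ·  [on edge]
    (3,2)@(7, 5): e=[16,0,16] → #  [on edge]
    (4,2)@(9, 5): e=[-2,20,14] → ·
    (3,3)@(7, 7): e=[6,4,22] → #
    (4,3)@(9, 7): e=[-12,24,20] → ·
    (3,4)@(7, 9): e=[-4,8,28] → ·
  covered (4 px):
    · · · · # · · · · ·
    · · · · # · · · · ·
    · · · # · · · · · ·
    · · · # · · · · · ·
    · · · · · · · · · ·
    · · · · · · · · · ·
T3:
  2·area = 8
  edge (8, 2)→(12, 4): d=(4,2) right/bottom  bias=-1
  edge (12, 4)→(0, 0): d=(-12,-4) top-left  bias=+0
  edge (0, 0)→(8, 2): d=(8,2) right/bottom  bias=-1
    (1,0)@(3, 1): e=[6,0,2] → #  [on edge]
    (2,0)@(5, 1): e=[2,8,-2] → ·
    (1,1)@(3, 3): e=[14,-24,18] → ·
    (4,1)@(9, 3): e=[2,0,6] → #  [on edge]
    (5,1)@(11, 3): e=[-2,8,2] → ·
    (4,2)@(9, 5): e=[10,-24,22] → ·
    (7,2)@(15, 5): e=[-2,0,10] → ·  [on edge]
  covered (2 px):
    · # · · · · · · · ·
    · · · · # · · · · ·
    · · · · · · · · · ·
    · · · · · · · · · ·
    · · · · · · · · · ·
    · · · · · · · · · ·

Result: [0,6,2]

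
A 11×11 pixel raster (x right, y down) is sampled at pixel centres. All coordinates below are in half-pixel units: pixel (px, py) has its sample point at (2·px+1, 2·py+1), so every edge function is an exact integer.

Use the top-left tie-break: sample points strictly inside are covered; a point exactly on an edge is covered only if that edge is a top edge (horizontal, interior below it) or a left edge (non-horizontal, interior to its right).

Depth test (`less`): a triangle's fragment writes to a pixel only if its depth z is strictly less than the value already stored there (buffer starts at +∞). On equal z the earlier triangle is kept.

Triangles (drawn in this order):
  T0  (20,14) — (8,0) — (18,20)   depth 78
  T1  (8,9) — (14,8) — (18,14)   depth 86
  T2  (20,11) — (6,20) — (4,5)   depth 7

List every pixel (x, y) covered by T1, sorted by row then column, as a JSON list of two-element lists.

T0:
  2·area = 100  (B↔C swapped to make it positive)
  edge (20, 14)→(18, 20): d=(-2,6) right/bottom  bias=-1
  edge (18, 20)→(8, 0): d=(-10,-20) top-left  bias=+0
  edge (8, 0)→(20, 14): d=(12,14) right/bottom  bias=-1
    (5,2)@(11, 5): e=[72,10,18] → #
    (6,2)@(13, 5): e=[60,50,-10] → ·
    (5,3)@(11, 7): e=[68,-10,42] → ·
    (6,3)@(13, 7): e=[56,30,14] → #
    (7,3)@(15, 7): e=[44,70,-14] → ·
    (6,4)@(13, 9): e=[52,10,38] → #
    (7,4)@(15, 9): e=[40,50,10] → #
    (8,4)@(17, 9): e=[28,90,-18] → ·
    (6,5)@(13, 11): e=[48,-10,62] → ·
    (7,5)@(15, 11): e=[36,30,34] → #
    (8,5)@(17, 11): e=[24,70,6] → #
    (9,5)@(19, 11): e=[12,110,-22] → ·
    (10,5)@(21, 11): e=[0,150,-50] → ·  [on edge]
    (9,8)@(19, 17): e=[0,50,50] → ·  [on edge]
  covered (12 px):
    · · · · · · · · · · ·
    · · · · · · · · · · ·
    · · · · · # · · · · ·
    · · · · · · # · · · ·
    · · · · · · # # · · ·
    · · · · · · · # # · ·
    · · · · · · · # # # ·
    · · · · · · · · # # ·
    · · · · · · · · # · ·
    · · · · · · · · · · ·
    · · · · · · · · · · ·
T1:
  2·area = 40
  edge (8, 9)→(14, 8): d=(6,-1) top-left  bias=+0
  edge (14, 8)→(18, 14): d=(4,6) right/bottom  bias=-1
  edge (18, 14)→(8, 9): d=(-10,-5) top-left  bias=+0
    (4,4)@(9, 9): e=[1,34,5] → #
    (5,4)@(11, 9): e=[3,22,15] → #
    (6,4)@(13, 9): e=[5,10,25] → #
    (7,4)@(15, 9): e=[7,-2,35] → ·
    (4,5)@(9, 11): e=[13,42,-15] → ·
    (5,5)@(11, 11): e=[15,30,-5] → ·
    (6,5)@(13, 11): e=[17,18,5] → #
    (7,5)@(15, 11): e=[19,6,15] → #
    (8,5)@(17, 11): e=[21,-6,25] → ·
    (6,6)@(13, 13): e=[29,26,-15] → ·
    (7,6)@(15, 13): e=[31,14,-5] → ·
    (8,6)@(17, 13): e=[33,2,5] → #
  covered (6 px):
    · · · · · · · · · · ·
    · · · · · · · · · · ·
    · · · · · · · · · · ·
    · · · · · · · · · · ·
    · · · · # # # · · · ·
    · · · · · · # # · · ·
    · · · · · · · · # · ·
    · · · · · · · · · · ·
    · · · · · · · · · · ·
    · · · · · · · · · · ·
    · · · · · · · · · · ·
T2:
  2·area = 228
  edge (20, 11)→(6, 20): d=(-14,9) right/bottom  bias=-1
  edge (6, 20)→(4, 5): d=(-2,-15) top-left  bias=+0
  edge (4, 5)→(20, 11): d=(16,6) right/bottom  bias=-1
    (2,3)@(5, 7): e=[191,11,26] → #
    (3,3)@(7, 7): e=[173,41,14] → #
    (4,3)@(9, 7): e=[155,71,2] → #
    (5,3)@(11, 7): e=[137,101,-10] → ·
    (2,4)@(5, 9): e=[163,7,58] → #
    (5,4)@(11, 9): e=[109,97,22] → #
    (6,4)@(13, 9): e=[91,127,10] → #
    (7,4)@(15, 9): e=[73,157,-2] → ·
    (2,5)@(5, 11): e=[135,3,90] → #
    (7,5)@(15, 11): e=[45,153,30] → #
    (8,5)@(17, 11): e=[27,183,18] → #
    (9,5)@(19, 11): e=[9,213,6] → #
  covered (28 px):
    · · · · · · · · · · ·
    · · · · · · · · · · ·
    · · · · · · · · · · ·
    · · # # # · · · · · ·
    · · # # # # # · · · ·
    · · # # # # # # # # ·
    · · · # # # # # · · ·
    · · · # # # # · · · ·
    · · · # # · · · · · ·
    · · · # · · · · · · ·
    · · · · · · · · · · ·

Final: [[4,4],[5,4],[6,4],[6,5],[7,5],[8,6]]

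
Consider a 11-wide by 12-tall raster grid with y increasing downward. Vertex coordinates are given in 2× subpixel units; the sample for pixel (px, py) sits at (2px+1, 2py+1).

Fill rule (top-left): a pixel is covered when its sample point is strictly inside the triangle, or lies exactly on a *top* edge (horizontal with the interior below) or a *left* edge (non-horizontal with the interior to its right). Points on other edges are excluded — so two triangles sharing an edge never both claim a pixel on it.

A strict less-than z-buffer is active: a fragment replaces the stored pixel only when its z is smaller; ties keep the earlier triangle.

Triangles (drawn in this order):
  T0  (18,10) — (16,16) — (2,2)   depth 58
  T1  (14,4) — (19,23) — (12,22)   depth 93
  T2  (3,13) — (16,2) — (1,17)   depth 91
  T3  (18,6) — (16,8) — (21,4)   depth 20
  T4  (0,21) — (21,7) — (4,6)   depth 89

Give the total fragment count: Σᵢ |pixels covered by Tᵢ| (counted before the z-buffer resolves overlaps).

T0:
  2·area = 112
  edge (18, 10)→(16, 16): d=(-2,6) right/bottom  bias=-1
  edge (16, 16)→(2, 2): d=(-14,-14) top-left  bias=+0
  edge (2, 2)→(18, 10): d=(16,8) right/bottom  bias=-1
    (0,0)@(1, 1): e=[120,0,-8] → ·  [on edge]
    (10,0)@(21, 1): e=[0,280,-168] → ·  [on edge]
    (1,1)@(3, 3): e=[104,0,8] → #  [on edge]
    (2,1)@(5, 3): e=[92,28,-8] → ·
    (1,2)@(3, 5): e=[100,-28,40] → ·
    (2,2)@(5, 5): e=[88,0,24] → #  [on edge]
    (3,2)@(7, 5): e=[76,28,8] → #
    (4,2)@(9, 5): e=[64,56,-8] → ·
    (2,3)@(5, 7): e=[84,-28,56] → ·
    (3,3)@(7, 7): e=[72,0,40] → #  [on edge]
    (4,3)@(9, 7): e=[60,28,24] → #
    (5,3)@(11, 7): e=[48,56,8] → #
    (9,3)@(19, 7): e=[0,168,-56] → ·  [on edge]
    (4,4)@(9, 9): e=[56,0,56] → #  [on edge]
    (5,5)@(11, 11): e=[40,0,72] → #  [on edge]
    (6,6)@(13, 13): e=[24,0,88] → #  [on edge]
    (8,6)@(17, 13): e=[0,56,56] → ·  [on edge]
    (7,7)@(15, 15): e=[8,0,104] → #  [on edge]
    (8,8)@(17, 17): e=[-8,0,120] → ·  [on edge]
    (7,9)@(15, 19): e=[0,-56,168] → ·  [on edge]
    (9,9)@(19, 19): e=[-24,0,136] → ·  [on edge]
    (10,10)@(21, 21): e=[-40,0,152] → ·  [on edge]
  covered (17 px):
    · · · · · · · · · · ·
    · # · · · · · · · · ·
    · · # # · · · · · · ·
    · · · # # # · · · · ·
    · · · · # # # # · · ·
    · · · · · # # # # · ·
    · · · · · · # # · · ·
    · · · · · · · # · · ·
    · · · · · · · · · · ·
    · · · · · · · · · · ·
    · · · · · · · · · · ·
    · · · · · · · · · · ·
T1:
  2·area = 128
  edge (14, 4)→(19, 23): d=(5,19) right/bottom  bias=-1
  edge (19, 23)→(12, 22): d=(-7,-1) top-left  bias=+0
  edge (12, 22)→(14, 4): d=(2,-18) top-left  bias=+0
    (7,4)@(15, 9): e=[6,94,28] → #
    (8,4)@(17, 9): e=[-32,96,64] → ·
    (7,5)@(15, 11): e=[16,80,32] → #
    (8,5)@(17, 11): e=[-22,82,68] → ·
    (6,6)@(13, 13): e=[64,64,0] → #  [on edge]
    (8,6)@(17, 13): e=[-12,68,72] → ·
    (6,7)@(13, 15): e=[74,50,4] → #
    (8,7)@(17, 15): e=[-2,54,76] → ·
    (6,8)@(13, 17): e=[84,36,8] → #
    (8,8)@(17, 17): e=[8,40,80] → #
    (9,8)@(19, 17): e=[-30,42,116] → ·
    (6,9)@(13, 19): e=[94,22,12] → #
    (2,10)@(5, 21): e=[256,0,-128] → ·  [on edge]
    (9,11)@(19, 23): e=[0,0,128] → ·  [on edge]
  covered (15 px):
    · · · · · · · · · · ·
    · · · · · · · · · · ·
    · · · · · · · · · · ·
    · · · · · · · · · · ·
    · · · · · · · # · · ·
    · · · · · · · # · · ·
    · · · · · · # # · · ·
    · · · · · · # # · · ·
    · · · · · · # # # · ·
    · · · · · · # # # · ·
    · · · · · · # # # · ·
    · · · · · · · · · · ·
T2:
  2·area = 30
  edge (3, 13)→(16, 2): d=(13,-11) top-left  bias=+0
  edge (16, 2)→(1, 17): d=(-15,15) right/bottom  bias=-1
  edge (1, 17)→(3, 13): d=(2,-4) top-left  bias=+0
    (4,0)@(9, 1): e=[-90,120,0] → ·  [on edge]
    (8,0)@(17, 1): e=[-2,0,32] → ·  [on edge]
    (7,1)@(15, 3): e=[2,0,28] → ·  [on edge]
    (3,2)@(7, 5): e=[-60,90,0] → ·  [on edge]
    (6,2)@(13, 5): e=[6,0,24] → ·  [on edge]
    (5,3)@(11, 7): e=[10,0,20] → ·  [on edge]
    (2,4)@(5, 9): e=[-30,60,0] → ·  [on edge]
    (4,4)@(9, 9): e=[14,0,16] → ·  [on edge]
    (3,5)@(7, 11): e=[18,0,12] → ·  [on edge]
    (1,6)@(3, 13): e=[0,30,0] → #  [on edge]
    (2,6)@(5, 13): e=[22,0,8] → ·  [on edge]
    (1,7)@(3, 15): e=[26,0,4] → ·  [on edge]
    (0,8)@(1, 17): e=[30,0,0] → ·  [on edge]
  covered (1 px):
    · · · · · · · · · · ·
    · · · · · · · · · · ·
    · · · · · · · · · · ·
    · · · · · · · · · · ·
    · · · · · · · · · · ·
    · · · · · · · · · · ·
    · # · · · · · · · · ·
    · · · · · · · · · · ·
    · · · · · · · · · · ·
    · · · · · · · · · · ·
    · · · · · · · · · · ·
    · · · · · · · · · · ·
T3:
  2·area = 2  (B↔C swapped to make it positive)
  edge (18, 6)→(21, 4): d=(3,-2) top-left  bias=+0
  edge (21, 4)→(16, 8): d=(-5,4) right/bottom  bias=-1
  edge (16, 8)→(18, 6): d=(2,-2) top-left  bias=+0
    (10,1)@(21, 3): e=[-3,5,0] → ·  [on edge]
    (9,2)@(19, 5): e=[-1,3,0] → ·  [on edge]
    (8,3)@(17, 7): e=[1,1,0] → #  [on edge]
    (9,3)@(19, 7): e=[5,-7,4] → ·
    (7,4)@(15, 9): e=[3,-1,0] → ·  [on edge]
    (8,4)@(17, 9): e=[7,-9,4] → ·
    (6,5)@(13, 11): e=[5,-3,0] → ·  [on edge]
    (5,6)@(11, 13): e=[7,-5,0] → ·  [on edge]
    (4,7)@(9, 15): e=[9,-7,0] → ·  [on edge]
    (3,8)@(7, 17): e=[11,-9,0] → ·  [on edge]
    (2,9)@(5, 19): e=[13,-11,0] → ·  [on edge]
    (1,10)@(3, 21): e=[15,-13,0] → ·  [on edge]
    (0,11)@(1, 23): e=[17,-15,0] → ·  [on edge]
  covered (1 px):
    · · · · · · · · · · ·
    · · · · · · · · · · ·
    · · · · · · · · · · ·
    · · · · · · · · # · ·
    · · · · · · · · · · ·
    · · · · · · · · · · ·
    · · · · · · · · · · ·
    · · · · · · · · · · ·
    · · · · · · · · · · ·
    · · · · · · · · · · ·
    · · · · · · · · · · ·
    · · · · · · · · · · ·
T4:
  2·area = 259  (B↔C swapped to make it positive)
  edge (0, 21)→(4, 6): d=(4,-15) top-left  bias=+0
  edge (4, 6)→(21, 7): d=(17,1) right/bottom  bias=-1
  edge (21, 7)→(0, 21): d=(-21,14) right/bottom  bias=-1
    (2,3)@(5, 7): e=[19,16,224] → #
    (3,3)@(7, 7): e=[49,14,196] → #
    (4,3)@(9, 7): e=[79,12,168] → #
    (5,3)@(11, 7): e=[109,10,140] → #
    (6,3)@(13, 7): e=[139,8,112] → #
    (7,3)@(15, 7): e=[169,6,84] → #
    (8,3)@(17, 7): e=[199,4,56] → #
    (9,3)@(19, 7): e=[229,2,28] → #
    (10,3)@(21, 7): e=[259,0,0] → ·  [on edge]
    (2,4)@(5, 9): e=[27,50,182] → #
    (9,4)@(19, 9): e=[237,36,-14] → ·
    (1,5)@(3, 11): e=[5,86,168] → #
    (7,5)@(15, 11): e=[185,74,0] → ·  [on edge]
    (4,7)@(9, 15): e=[111,148,0] → ·  [on edge]
    (1,9)@(3, 19): e=[37,222,0] → ·  [on edge]
  covered (32 px):
    · · · · · · · · · · ·
    · · · · · · · · · · ·
    · · · · · · · · · · ·
    · · # # # # # # # # ·
    · · # # # # # # # · ·
    · # # # # # # · · · ·
    · # # # # # · · · · ·
    · # # # · · · · · · ·
    · # # · · · · · · · ·
    # · · · · · · · · · ·
    · · · · · · · · · · ·
    · · · · · · · · · · ·

Answer: 66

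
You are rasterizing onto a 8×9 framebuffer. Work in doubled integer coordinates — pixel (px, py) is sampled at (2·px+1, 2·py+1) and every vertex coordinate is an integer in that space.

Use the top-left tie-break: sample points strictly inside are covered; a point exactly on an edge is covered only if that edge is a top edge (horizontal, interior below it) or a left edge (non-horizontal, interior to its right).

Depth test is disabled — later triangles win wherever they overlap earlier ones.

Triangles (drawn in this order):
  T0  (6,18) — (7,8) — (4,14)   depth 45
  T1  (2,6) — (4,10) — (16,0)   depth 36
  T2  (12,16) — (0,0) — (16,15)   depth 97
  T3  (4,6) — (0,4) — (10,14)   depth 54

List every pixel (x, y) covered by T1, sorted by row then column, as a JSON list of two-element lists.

T0:
  2·area = 24  (B↔C swapped to make it positive)
  edge (6, 18)→(4, 14): d=(-2,-4) top-left  bias=+0
  edge (4, 14)→(7, 8): d=(3,-6) top-left  bias=+0
  edge (7, 8)→(6, 18): d=(-1,10) right/bottom  bias=-1
    (2,6)@(5, 13): e=[6,3,15] → #
    (3,6)@(7, 13): e=[14,15,-5] → ·
    (2,7)@(5, 15): e=[2,9,13] → #
    (3,7)@(7, 15): e=[10,21,-7] → ·
    (2,8)@(5, 17): e=[-2,15,11] → ·
  covered (2 px):
    · · · · · · · ·
    · · · · · · · ·
    · · · · · · · ·
    · · · · · · · ·
    · · · · · · · ·
    · · · · · · · ·
    · · # · · · · ·
    · · # · · · · ·
    · · · · · · · ·
T1:
  2·area = 68  (B↔C swapped to make it positive)
  edge (2, 6)→(16, 0): d=(14,-6) top-left  bias=+0
  edge (16, 0)→(4, 10): d=(-12,10) right/bottom  bias=-1
  edge (4, 10)→(2, 6): d=(-2,-4) top-left  bias=+0
    (4,1)@(9, 3): e=[0,34,34] → #  [on edge]
    (5,1)@(11, 3): e=[12,14,42] → #
    (6,1)@(13, 3): e=[24,-6,50] → ·
    (2,2)@(5, 5): e=[4,50,14] → #
    (3,2)@(7, 5): e=[16,30,22] → #
    (5,2)@(11, 5): e=[40,-10,38] → ·
    (1,3)@(3, 7): e=[20,46,2] → #
    (4,3)@(9, 7): e=[56,-14,26] → ·
    (1,4)@(3, 9): e=[48,22,-2] → ·
    (2,4)@(5, 9): e=[60,2,6] → #
    (3,4)@(7, 9): e=[72,-18,14] → ·
    (2,5)@(5, 11): e=[88,-22,2] → ·
  covered (9 px):
    · · · · · · · ·
    · · · · # # · ·
    · · # # # · · ·
    · # # # · · · ·
    · · # · · · · ·
    · · · · · · · ·
    · · · · · · · ·
    · · · · · · · ·
    · · · · · · · ·
T2:
  2·area = 76
  edge (12, 16)→(0, 0): d=(-12,-16) top-left  bias=+0
  edge (0, 0)→(16, 15): d=(16,15) right/bottom  bias=-1
  edge (16, 15)→(12, 16): d=(-4,1) right/bottom  bias=-1
    (0,0)@(1, 1): e=[4,1,71] → #
    (1,0)@(3, 1): e=[36,-29,69] → ·
    (0,1)@(1, 3): e=[-20,33,63] → ·
    (1,1)@(3, 3): e=[12,3,61] → #
    (2,1)@(5, 3): e=[44,-27,59] → ·
    (1,2)@(3, 5): e=[-12,35,53] → ·
    (2,2)@(5, 5): e=[20,5,51] → #
    (3,2)@(7, 5): e=[52,-25,49] → ·
    (2,3)@(5, 7): e=[-4,37,43] → ·
    (3,3)@(7, 7): e=[28,7,41] → #
    (4,3)@(9, 7): e=[60,-23,39] → ·
    (3,4)@(7, 9): e=[4,39,33] → #
  covered (12 px):
    # · · · · · · ·
    · # · · · · · ·
    · · # · · · · ·
    · · · # · · · ·
    · · · # # · · ·
    · · · · # # · ·
    · · · · · # # ·
    · · · · · · # #
    · · · · · · · ·
T3:
  2·area = 20  (B↔C swapped to make it positive)
  edge (4, 6)→(10, 14): d=(6,8) right/bottom  bias=-1
  edge (10, 14)→(0, 4): d=(-10,-10) top-left  bias=+0
  edge (0, 4)→(4, 6): d=(4,2) right/bottom  bias=-1
    (0,2)@(1, 5): e=[18,0,2] → #  [on edge]
    (1,2)@(3, 5): e=[2,20,-2] → ·
    (0,3)@(1, 7): e=[30,-20,10] → ·
    (1,3)@(3, 7): e=[14,0,6] → #  [on edge]
    (2,3)@(5, 7): e=[-2,20,2] → ·
    (1,4)@(3, 9): e=[26,-20,14] → ·
    (2,4)@(5, 9): e=[10,0,10] → #  [on edge]
    (3,4)@(7, 9): e=[-6,20,6] → ·
    (2,5)@(5, 11): e=[22,-20,18] → ·
    (3,5)@(7, 11): e=[6,0,14] → #  [on edge]
    (4,5)@(9, 11): e=[-10,20,10] → ·
    (3,6)@(7, 13): e=[18,-20,22] → ·
    (4,6)@(9, 13): e=[2,0,18] → #  [on edge]
    (5,7)@(11, 15): e=[-2,0,22] → ·  [on edge]
    (6,8)@(13, 17): e=[-6,0,26] → ·  [on edge]
  covered (5 px):
    · · · · · · · ·
    · · · · · · · ·
    # · · · · · · ·
    · # · · · · · ·
    · · # · · · · ·
    · · · # · · · ·
    · · · · # · · ·
    · · · · · · · ·
    · · · · · · · ·

Answer: [[4,1],[5,1],[2,2],[3,2],[4,2],[1,3],[2,3],[3,3],[2,4]]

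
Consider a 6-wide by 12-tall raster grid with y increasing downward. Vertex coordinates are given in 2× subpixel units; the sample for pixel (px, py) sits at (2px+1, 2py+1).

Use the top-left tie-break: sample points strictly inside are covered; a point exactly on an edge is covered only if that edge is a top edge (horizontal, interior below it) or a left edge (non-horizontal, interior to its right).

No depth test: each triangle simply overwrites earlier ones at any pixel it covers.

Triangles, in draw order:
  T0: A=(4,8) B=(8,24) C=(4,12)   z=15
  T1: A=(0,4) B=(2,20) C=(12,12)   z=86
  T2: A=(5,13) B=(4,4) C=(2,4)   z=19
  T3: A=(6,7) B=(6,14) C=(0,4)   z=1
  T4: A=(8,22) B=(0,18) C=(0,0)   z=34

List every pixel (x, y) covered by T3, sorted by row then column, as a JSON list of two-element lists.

T0:
  2·area = 16
  edge (4, 8)→(8, 24): d=(4,16) right/bottom  bias=-1
  edge (8, 24)→(4, 12): d=(-4,-12) top-left  bias=+0
  edge (4, 12)→(4, 8): d=(0,-4) top-left  bias=+0
    (0,1)@(1, 3): e=[28,0,-12] → ·  [on edge]
    (1,4)@(3, 9): e=[20,0,-4] → ·  [on edge]
    (2,6)@(5, 13): e=[4,8,4] → █
    (3,6)@(7, 13): e=[-28,32,12] → ·
    (2,7)@(5, 15): e=[12,0,4] → █  [on edge]
    (3,7)@(7, 15): e=[-20,24,12] → ·
    (2,8)@(5, 17): e=[20,-8,4] → ·
    (3,10)@(7, 21): e=[4,0,12] → █  [on edge]
    (4,10)@(9, 21): e=[-28,24,20] → ·
    (3,11)@(7, 23): e=[12,-8,12] → ·
  covered (3 px):
    · · · · · ·
    · · · · · ·
    · · · · · ·
    · · · · · ·
    · · · · · ·
    · · · · · ·
    · · █ · · ·
    · · █ · · ·
    · · · · · ·
    · · · · · ·
    · · · █ · ·
    · · · · · ·
T1:
  2·area = 176  (B↔C swapped to make it positive)
  edge (0, 4)→(12, 12): d=(12,8) right/bottom  bias=-1
  edge (12, 12)→(2, 20): d=(-10,8) right/bottom  bias=-1
  edge (2, 20)→(0, 4): d=(-2,-16) top-left  bias=+0
    (0,2)@(1, 5): e=[4,158,14] → █
    (1,2)@(3, 5): e=[-12,142,46] → ·
    (0,3)@(1, 7): e=[28,138,10] → █
    (1,3)@(3, 7): e=[12,122,42] → █
    (2,3)@(5, 7): e=[-4,106,74] → ·
    (0,4)@(1, 9): e=[52,118,6] → █
    (2,4)@(5, 9): e=[20,86,70] → █
    (3,4)@(7, 9): e=[4,70,102] → █
    (4,4)@(9, 9): e=[-12,54,134] → ·
    (0,5)@(1, 11): e=[76,98,2] → █
    (4,5)@(9, 11): e=[12,34,130] → █
    (5,5)@(11, 11): e=[-4,18,162] → ·
  covered (22 px):
    · · · · · ·
    · · · · · ·
    █ · · · · ·
    █ █ · · · ·
    █ █ █ █ · ·
    █ █ █ █ █ ·
    · █ █ █ █ ·
    · █ █ █ · ·
    · █ █ · · ·
    · █ · · · ·
    · · · · · ·
    · · · · · ·
T2:
  2·area = 18  (B↔C swapped to make it positive)
  edge (5, 13)→(2, 4): d=(-3,-9) top-left  bias=+0
  edge (2, 4)→(4, 4): d=(2,0) top-left  bias=+0
  edge (4, 4)→(5, 13): d=(1,9) right/bottom  bias=-1
    (0,0)@(1, 1): e=[0,-6,24] → ·  [on edge]
    (1,2)@(3, 5): e=[6,2,10] → █
    (2,2)@(5, 5): e=[24,2,-8] → ·
    (1,3)@(3, 7): e=[0,6,12] → █  [on edge]
    (2,3)@(5, 7): e=[18,6,-6] → ·
    (1,4)@(3, 9): e=[-6,10,14] → ·
    (2,6)@(5, 13): e=[0,18,0] → ·  [on edge]
    (3,9)@(7, 19): e=[0,30,-12] → ·  [on edge]
  covered (2 px):
    · · · · · ·
    · · · · · ·
    · █ · · · ·
    · █ · · · ·
    · · · · · ·
    · · · · · ·
    · · · · · ·
    · · · · · ·
    · · · · · ·
    · · · · · ·
    · · · · · ·
    · · · · · ·
T3:
  2·area = 42
  edge (6, 7)→(6, 14): d=(0,7) right/bottom  bias=-1
  edge (6, 14)→(0, 4): d=(-6,-10) top-left  bias=+0
  edge (0, 4)→(6, 7): d=(6,3) right/bottom  bias=-1
    (0,2)@(1, 5): e=[35,4,3] → █
    (1,2)@(3, 5): e=[21,24,-3] → ·
    (0,3)@(1, 7): e=[35,-8,15] → ·
    (1,3)@(3, 7): e=[21,12,9] → █
    (2,3)@(5, 7): e=[7,32,3] → █
    (3,3)@(7, 7): e=[-7,52,-3] → ·
    (1,4)@(3, 9): e=[21,0,21] → █  [on edge]
    (3,4)@(7, 9): e=[-7,40,9] → ·
    (1,5)@(3, 11): e=[21,-12,33] → ·
    (2,5)@(5, 11): e=[7,8,27] → █
    (3,5)@(7, 11): e=[-7,28,21] → ·
    (2,6)@(5, 13): e=[7,-4,39] → ·
    (4,9)@(9, 19): e=[-21,0,63] → ·  [on edge]
  covered (6 px):
    · · · · · ·
    · · · · · ·
    █ · · · · ·
    · █ █ · · ·
    · █ █ · · ·
    · · █ · · ·
    · · · · · ·
    · · · · · ·
    · · · · · ·
    · · · · · ·
    · · · · · ·
    · · · · · ·
T4:
  2·area = 144
  edge (8, 22)→(0, 18): d=(-8,-4) top-left  bias=+0
  edge (0, 18)→(0, 0): d=(0,-18) top-left  bias=+0
  edge (0, 0)→(8, 22): d=(8,22) right/bottom  bias=-1
    (0,1)@(1, 3): e=[124,18,2] → █
    (1,1)@(3, 3): e=[132,54,-42] → ·
    (0,2)@(1, 5): e=[108,18,18] → █
    (1,2)@(3, 5): e=[116,54,-26] → ·
    (0,3)@(1, 7): e=[92,18,34] → █
    (1,3)@(3, 7): e=[100,54,-10] → ·
    (0,4)@(1, 9): e=[76,18,50] → █
    (1,4)@(3, 9): e=[84,54,6] → █
    (2,4)@(5, 9): e=[92,90,-38] → ·
    (0,5)@(1, 11): e=[60,18,66] → █
    (2,5)@(5, 11): e=[76,90,-22] → ·
    (0,6)@(1, 13): e=[44,18,82] → █
  covered (18 px):
    · · · · · ·
    █ · · · · ·
    █ · · · · ·
    █ · · · · ·
    █ █ · · · ·
    █ █ · · · ·
    █ █ · · · ·
    █ █ █ · · ·
    █ █ █ · · ·
    · █ █ · · ·
    · · · █ · ·
    · · · · · ·

Final: [[0,2],[1,3],[2,3],[1,4],[2,4],[2,5]]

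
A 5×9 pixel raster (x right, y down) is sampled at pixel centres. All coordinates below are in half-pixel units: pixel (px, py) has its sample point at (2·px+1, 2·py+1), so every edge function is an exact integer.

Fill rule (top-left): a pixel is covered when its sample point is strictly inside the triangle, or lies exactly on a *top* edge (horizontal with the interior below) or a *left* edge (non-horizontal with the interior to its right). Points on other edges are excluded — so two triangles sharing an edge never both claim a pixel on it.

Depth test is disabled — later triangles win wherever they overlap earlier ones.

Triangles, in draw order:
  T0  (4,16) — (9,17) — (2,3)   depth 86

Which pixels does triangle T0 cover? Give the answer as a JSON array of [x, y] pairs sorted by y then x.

T0:
  2·area = 63  (B↔C swapped to make it positive)
  edge (4, 16)→(2, 3): d=(-2,-13) top-left  bias=+0
  edge (2, 3)→(9, 17): d=(7,14) right/bottom  bias=-1
  edge (9, 17)→(4, 16): d=(-5,-1) top-left  bias=+0
    (0,0)@(1, 1): e=[-9,0,72] → .  [on edge]
    (1,2)@(3, 5): e=[9,0,54] → .  [on edge]
    (1,3)@(3, 7): e=[5,14,44] → X
    (2,3)@(5, 7): e=[31,-14,46] → .
    (1,4)@(3, 9): e=[1,28,34] → X
    (2,4)@(5, 9): e=[27,0,36] → .  [on edge]
    (1,5)@(3, 11): e=[-3,42,24] → .
    (2,5)@(5, 11): e=[23,14,26] → X
    (3,5)@(7, 11): e=[49,-14,28] → .
    (2,6)@(5, 13): e=[19,28,16] → X
    (3,6)@(7, 13): e=[45,0,18] → .  [on edge]
    (2,7)@(5, 15): e=[15,42,6] → X
    (4,8)@(9, 17): e=[63,0,0] → .  [on edge]
  covered (6 px):
    . . . . .
    . . . . .
    . . . . .
    . X . . .
    . X . . .
    . . X . .
    . . X . .
    . . X X .
    . . . . .

Final: [[1,3],[1,4],[2,5],[2,6],[2,7],[3,7]]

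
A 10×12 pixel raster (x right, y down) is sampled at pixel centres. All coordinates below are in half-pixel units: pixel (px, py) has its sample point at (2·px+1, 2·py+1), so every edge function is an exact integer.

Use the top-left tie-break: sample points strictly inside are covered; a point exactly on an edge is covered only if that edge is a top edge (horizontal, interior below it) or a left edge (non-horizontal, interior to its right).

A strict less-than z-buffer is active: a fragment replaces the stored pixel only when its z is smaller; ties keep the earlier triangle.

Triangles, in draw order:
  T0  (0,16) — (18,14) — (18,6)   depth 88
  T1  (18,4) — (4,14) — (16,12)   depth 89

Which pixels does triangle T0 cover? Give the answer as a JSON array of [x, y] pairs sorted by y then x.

T0:
  2·area = 144  (B↔C swapped to make it positive)
  edge (0, 16)→(18, 6): d=(18,-10) top-left  bias=+0
  edge (18, 6)→(18, 14): d=(0,8) right/bottom  bias=-1
  edge (18, 14)→(0, 16): d=(-18,2) right/bottom  bias=-1
    (8,3)@(17, 7): e=[8,8,128] → #
    (9,3)@(19, 7): e=[28,-8,124] → ·
    (6,4)@(13, 9): e=[4,40,100] → #
    (7,4)@(15, 9): e=[24,24,96] → #
    (9,4)@(19, 9): e=[64,-8,88] → ·
    (4,5)@(9, 11): e=[0,72,72] → #  [on edge]
    (5,5)@(11, 11): e=[20,56,68] → #
    (9,5)@(19, 11): e=[100,-8,52] → ·
    (3,6)@(7, 13): e=[16,88,40] → #
    (9,6)@(19, 13): e=[136,-8,16] → ·
    (1,7)@(3, 15): e=[12,120,12] → #
    (2,7)@(5, 15): e=[32,104,8] → #
    (4,7)@(9, 15): e=[72,72,0] → ·  [on edge]
  covered (18 px):
    · · · · · · · · · ·
    · · · · · · · · · ·
    · · · · · · · · · ·
    · · · · · · · · # ·
    · · · · · · # # # ·
    · · · · # # # # # ·
    · · · # # # # # # ·
    · # # # · · · · · ·
    · · · · · · · · · ·
    · · · · · · · · · ·
    · · · · · · · · · ·
    · · · · · · · · · ·
T1:
  2·area = 92  (B↔C swapped to make it positive)
  edge (18, 4)→(16, 12): d=(-2,8) right/bottom  bias=-1
  edge (16, 12)→(4, 14): d=(-12,2) right/bottom  bias=-1
  edge (4, 14)→(18, 4): d=(14,-10) top-left  bias=+0
    (8,2)@(17, 5): e=[6,82,4] → #
    (9,2)@(19, 5): e=[-10,78,24] → ·
    (7,3)@(15, 7): e=[18,62,12] → #
    (9,3)@(19, 7): e=[-14,54,52] → ·
    (5,4)@(11, 9): e=[46,46,0] → #  [on edge]
    (6,4)@(13, 9): e=[30,42,20] → #
    (8,4)@(17, 9): e=[-2,34,60] → ·
    (4,5)@(9, 11): e=[58,26,8] → #
    (8,5)@(17, 11): e=[-6,10,88] → ·
    (3,6)@(7, 13): e=[70,6,16] → #
    (5,6)@(11, 13): e=[38,-2,56] → ·
    (6,6)@(13, 13): e=[22,-6,76] → ·
  covered (12 px):
    · · · · · · · · · ·
    · · · · · · · · · ·
    · · · · · · · · # ·
    · · · · · · · # # ·
    · · · · · # # # · ·
    · · · · # # # # · ·
    · · · # # · · · · ·
    · · · · · · · · · ·
    · · · · · · · · · ·
    · · · · · · · · · ·
    · · · · · · · · · ·
    · · · · · · · · · ·

Final: [[8,3],[6,4],[7,4],[8,4],[4,5],[5,5],[6,5],[7,5],[8,5],[3,6],[4,6],[5,6],[6,6],[7,6],[8,6],[1,7],[2,7],[3,7]]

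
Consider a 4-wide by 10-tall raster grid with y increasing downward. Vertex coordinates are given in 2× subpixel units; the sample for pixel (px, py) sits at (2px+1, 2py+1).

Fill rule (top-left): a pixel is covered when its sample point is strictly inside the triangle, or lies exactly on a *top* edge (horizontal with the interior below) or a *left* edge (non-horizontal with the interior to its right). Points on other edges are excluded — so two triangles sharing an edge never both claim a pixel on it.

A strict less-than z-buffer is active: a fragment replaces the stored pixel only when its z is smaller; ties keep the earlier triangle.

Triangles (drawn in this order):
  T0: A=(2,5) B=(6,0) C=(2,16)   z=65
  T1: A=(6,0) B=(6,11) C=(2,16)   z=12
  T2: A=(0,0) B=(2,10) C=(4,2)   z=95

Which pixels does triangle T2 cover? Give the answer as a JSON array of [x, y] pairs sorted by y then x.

T0:
  2·area = 44
  edge (2, 5)→(6, 0): d=(4,-5) top-left  bias=+0
  edge (6, 0)→(2, 16): d=(-4,16) right/bottom  bias=-1
  edge (2, 16)→(2, 5): d=(0,-11) top-left  bias=+0
    (2,1)@(5, 3): e=[7,4,33] → X
    (3,1)@(7, 3): e=[17,-28,55] → .
    (1,2)@(3, 5): e=[5,28,11] → X
    (2,2)@(5, 5): e=[15,-4,33] → .
    (1,3)@(3, 7): e=[13,20,11] → X
    (2,3)@(5, 7): e=[23,-12,33] → .
    (1,4)@(3, 9): e=[21,12,11] → X
    (2,4)@(5, 9): e=[31,-20,33] → .
    (1,5)@(3, 11): e=[29,4,11] → X
    (2,5)@(5, 11): e=[39,-28,33] → .
    (1,6)@(3, 13): e=[37,-4,11] → .
  covered (5 px):
    . . . .
    . . X .
    . X . .
    . X . .
    . X . .
    . X . .
    . . . .
    . . . .
    . . . .
    . . . .
T1:
  2·area = 44
  edge (6, 0)→(6, 11): d=(0,11) right/bottom  bias=-1
  edge (6, 11)→(2, 16): d=(-4,5) right/bottom  bias=-1
  edge (2, 16)→(6, 0): d=(4,-16) top-left  bias=+0
    (2,2)@(5, 5): e=[11,29,4] → X
    (3,2)@(7, 5): e=[-11,19,36] → .
    (2,3)@(5, 7): e=[11,21,12] → X
    (3,3)@(7, 7): e=[-11,11,44] → .
    (2,4)@(5, 9): e=[11,13,20] → X
    (3,4)@(7, 9): e=[-11,3,52] → .
    (2,5)@(5, 11): e=[11,5,28] → X
    (3,5)@(7, 11): e=[-11,-5,60] → .
    (1,6)@(3, 13): e=[33,7,4] → X
    (2,6)@(5, 13): e=[11,-3,36] → .
    (1,7)@(3, 15): e=[33,-1,12] → .
  covered (5 px):
    . . . .
    . . . .
    . . X .
    . . X .
    . . X .
    . . X .
    . X . .
    . . . .
    . . . .
    . . . .
T2:
  2·area = 36  (B↔C swapped to make it positive)
  edge (0, 0)→(4, 2): d=(4,2) right/bottom  bias=-1
  edge (4, 2)→(2, 10): d=(-2,8) right/bottom  bias=-1
  edge (2, 10)→(0, 0): d=(-2,-10) top-left  bias=+0
    (0,0)@(1, 1): e=[2,26,8] → X
    (1,0)@(3, 1): e=[-2,10,28] → .
    (0,1)@(1, 3): e=[10,22,4] → X
    (1,1)@(3, 3): e=[6,6,24] → X
    (2,1)@(5, 3): e=[2,-10,44] → .
    (0,2)@(1, 5): e=[18,18,0] → X  [on edge]
    (2,2)@(5, 5): e=[10,-14,40] → .
    (0,3)@(1, 7): e=[26,14,-4] → .
    (1,3)@(3, 7): e=[22,-2,16] → .
    (1,7)@(3, 15): e=[54,-18,0] → .  [on edge]
  covered (5 px):
    X . . .
    X X . .
    X X . .
    . . . .
    . . . .
    . . . .
    . . . .
    . . . .
    . . . .
    . . . .

Answer: [[0,0],[0,1],[1,1],[0,2],[1,2]]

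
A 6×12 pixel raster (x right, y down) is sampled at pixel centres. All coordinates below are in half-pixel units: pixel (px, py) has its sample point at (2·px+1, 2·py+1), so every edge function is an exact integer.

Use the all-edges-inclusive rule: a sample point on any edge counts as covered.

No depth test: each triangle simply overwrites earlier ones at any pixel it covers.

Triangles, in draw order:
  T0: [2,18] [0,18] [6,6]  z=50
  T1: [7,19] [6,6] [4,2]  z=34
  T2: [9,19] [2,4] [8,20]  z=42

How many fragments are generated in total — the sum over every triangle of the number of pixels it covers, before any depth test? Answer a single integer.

T0:
  2·area = 24
  edge (2, 18)→(0, 18): d=(-2,0) inclusive
  edge (0, 18)→(6, 6): d=(6,-12) inclusive
  edge (6, 6)→(2, 18): d=(-4,12) inclusive
    (3,1)@(7, 3): e=[30,-6,0] → ·  [on edge]
    (2,4)@(5, 9): e=[18,6,0] → #  [on edge]
    (3,4)@(7, 9): e=[18,30,-24] → ·
    (2,5)@(5, 11): e=[14,18,-8] → ·
    (1,6)@(3, 13): e=[10,6,8] → #
    (2,6)@(5, 13): e=[10,30,-16] → ·
    (1,7)@(3, 15): e=[6,18,0] → #  [on edge]
    (2,7)@(5, 15): e=[6,42,-24] → ·
    (0,8)@(1, 17): e=[2,6,16] → #
    (1,8)@(3, 17): e=[2,30,-8] → ·
    (0,9)@(1, 19): e=[-2,18,8] → ·
    (0,10)@(1, 21): e=[-6,30,0] → ·  [on edge]
  covered (4 px):
    · · · · · ·
    · · · · · ·
    · · · · · ·
    · · · · · ·
    · · # · · ·
    · · · · · ·
    · # · · · ·
    · # · · · ·
    # · · · · ·
    · · · · · ·
    · · · · · ·
    · · · · · ·
T1:
  2·area = 22  (B↔C swapped to make it positive)
  edge (7, 19)→(4, 2): d=(-3,-17) inclusive
  edge (4, 2)→(6, 6): d=(2,4) inclusive
  edge (6, 6)→(7, 19): d=(1,13) inclusive
    (2,2)@(5, 5): e=[8,2,12] → #
    (3,2)@(7, 5): e=[42,-6,-14] → ·
    (2,3)@(5, 7): e=[2,6,14] → #
    (3,3)@(7, 7): e=[36,-2,-12] → ·
    (2,4)@(5, 9): e=[-4,10,16] → ·
    (3,9)@(7, 19): e=[0,22,0] → #  [on edge]
    (4,9)@(9, 19): e=[34,14,-26] → ·
    (3,10)@(7, 21): e=[-6,26,2] → ·
  covered (3 px):
    · · · · · ·
    · · · · · ·
    · · # · · ·
    · · # · · ·
    · · · · · ·
    · · · · · ·
    · · · · · ·
    · · · · · ·
    · · · · · ·
    · · · # · ·
    · · · · · ·
    · · · · · ·
T2:
  2·area = 22  (B↔C swapped to make it positive)
  edge (9, 19)→(8, 20): d=(-1,1) inclusive
  edge (8, 20)→(2, 4): d=(-6,-16) inclusive
  edge (2, 4)→(9, 19): d=(7,15) inclusive
    (2,5)@(5, 11): e=[12,6,4] → #
    (3,5)@(7, 11): e=[10,38,-26] → ·
    (2,6)@(5, 13): e=[10,-6,18] → ·
    (3,7)@(7, 15): e=[6,14,2] → #
    (4,7)@(9, 15): e=[4,46,-28] → ·
    (3,8)@(7, 17): e=[4,2,16] → #
    (4,8)@(9, 17): e=[2,34,-14] → ·
    (5,8)@(11, 17): e=[0,66,-44] → ·  [on edge]
    (3,9)@(7, 19): e=[2,-10,30] → ·
    (4,9)@(9, 19): e=[0,22,0] → #  [on edge]
    (5,9)@(11, 19): e=[-2,54,-30] → ·
    (3,10)@(7, 21): e=[0,-22,44] → ·  [on edge]
    (2,11)@(5, 23): e=[0,-66,88] → ·  [on edge]
  covered (4 px):
    · · · · · ·
    · · · · · ·
    · · · · · ·
    · · · · · ·
    · · · · · ·
    · · # · · ·
    · · · · · ·
    · · · # · ·
    · · · # · ·
    · · · · # ·
    · · · · · ·
    · · · · · ·

Final: 11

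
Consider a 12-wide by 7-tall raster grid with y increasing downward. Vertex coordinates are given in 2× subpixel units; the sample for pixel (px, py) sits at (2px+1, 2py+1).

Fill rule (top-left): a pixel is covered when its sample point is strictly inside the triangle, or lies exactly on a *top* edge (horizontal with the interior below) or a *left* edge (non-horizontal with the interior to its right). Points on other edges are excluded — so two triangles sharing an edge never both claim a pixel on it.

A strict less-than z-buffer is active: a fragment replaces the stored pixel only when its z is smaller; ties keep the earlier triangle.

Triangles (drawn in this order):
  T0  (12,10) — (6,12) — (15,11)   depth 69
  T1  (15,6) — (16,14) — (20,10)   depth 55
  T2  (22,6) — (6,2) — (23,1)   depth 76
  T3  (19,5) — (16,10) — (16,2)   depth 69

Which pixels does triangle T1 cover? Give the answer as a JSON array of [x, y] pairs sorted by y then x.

T0:
  2·area = 12  (B↔C swapped to make it positive)
  edge (12, 10)→(15, 11): d=(3,1) right/bottom  bias=-1
  edge (15, 11)→(6, 12): d=(-9,1) right/bottom  bias=-1
  edge (6, 12)→(12, 10): d=(6,-2) top-left  bias=+0
    (1,3)@(3, 7): e=[0,48,-36] → ·  [on edge]
    (10,3)@(21, 7): e=[-18,30,0] → ·  [on edge]
    (4,4)@(9, 9): e=[0,24,-12] → ·  [on edge]
    (7,4)@(15, 9): e=[-6,18,0] → ·  [on edge]
    (4,5)@(9, 11): e=[6,6,0] → #  [on edge]
    (5,5)@(11, 11): e=[4,4,4] → #
    (6,5)@(13, 11): e=[2,2,8] → #
    (7,5)@(15, 11): e=[0,0,12] → ·  [on edge]
    (1,6)@(3, 13): e=[18,-6,0] → ·  [on edge]
    (4,6)@(9, 13): e=[12,-12,12] → ·
    (5,6)@(11, 13): e=[10,-14,16] → ·
    (6,6)@(13, 13): e=[8,-16,20] → ·
    (10,6)@(21, 13): e=[0,-24,36] → ·  [on edge]
  covered (3 px):
    · · · · · · · · · · · ·
    · · · · · · · · · · · ·
    · · · · · · · · · · · ·
    · · · · · · · · · · · ·
    · · · · · · · · · · · ·
    · · · · # # # · · · · ·
    · · · · · · · · · · · ·
T1:
  2·area = 36  (B↔C swapped to make it positive)
  edge (15, 6)→(20, 10): d=(5,4) right/bottom  bias=-1
  edge (20, 10)→(16, 14): d=(-4,4) right/bottom  bias=-1
  edge (16, 14)→(15, 6): d=(-1,-8) top-left  bias=+0
    (11,3)@(23, 7): e=[-27,0,63] → ·  [on edge]
    (8,4)@(17, 9): e=[7,16,13] → #
    (9,4)@(19, 9): e=[-1,8,29] → ·
    (10,4)@(21, 9): e=[-9,0,45] → ·  [on edge]
    (8,5)@(17, 11): e=[17,8,11] → #
    (9,5)@(19, 11): e=[9,0,27] → ·  [on edge]
    (8,6)@(17, 13): e=[27,0,9] → ·  [on edge]
  covered (2 px):
    · · · · · · · · · · · ·
    · · · · · · · · · · · ·
    · · · · · · · · · · · ·
    · · · · · · · · · · · ·
    · · · · · · · · # · · ·
    · · · · · · · · # · · ·
    · · · · · · · · · · · ·
T2:
  2·area = 84
  edge (22, 6)→(6, 2): d=(-16,-4) top-left  bias=+0
  edge (6, 2)→(23, 1): d=(17,-1) top-left  bias=+0
  edge (23, 1)→(22, 6): d=(-1,5) right/bottom  bias=-1
    (11,0)@(23, 1): e=[84,0,0] → ·  [on edge]
    (5,1)@(11, 3): e=[4,22,58] → #
    (6,1)@(13, 3): e=[12,24,48] → #
    (7,1)@(15, 3): e=[20,26,38] → #
    (8,1)@(17, 3): e=[28,28,28] → #
    (9,1)@(19, 3): e=[36,30,18] → #
    (10,1)@(21, 3): e=[44,32,8] → #
    (11,1)@(23, 3): e=[52,34,-2] → ·
    (5,2)@(11, 5): e=[-28,56,56] → ·
    (6,2)@(13, 5): e=[-20,58,46] → ·
    (7,2)@(15, 5): e=[-12,60,36] → ·
    (8,2)@(17, 5): e=[-4,62,26] → ·
    (10,5)@(21, 11): e=[-84,168,0] → ·  [on edge]
  covered (8 px):
    · · · · · · · · · · · ·
    · · · · · # # # # # # ·
    · · · · · · · · · # # ·
    · · · · · · · · · · · ·
    · · · · · · · · · · · ·
    · · · · · · · · · · · ·
    · · · · · · · · · · · ·
T3:
  2·area = 24
  edge (19, 5)→(16, 10): d=(-3,5) right/bottom  bias=-1
  edge (16, 10)→(16, 2): d=(0,-8) top-left  bias=+0
  edge (16, 2)→(19, 5): d=(3,3) right/bottom  bias=-1
    (7,0)@(15, 1): e=[32,-8,0] → ·  [on edge]
    (8,1)@(17, 3): e=[16,8,0] → ·  [on edge]
    (8,2)@(17, 5): e=[10,8,6] → #
    (9,2)@(19, 5): e=[0,24,0] → ·  [on edge]
    (8,3)@(17, 7): e=[4,8,12] → #
    (9,3)@(19, 7): e=[-6,24,6] → ·
    (10,3)@(21, 7): e=[-16,40,0] → ·  [on edge]
    (8,4)@(17, 9): e=[-2,8,18] → ·
    (11,4)@(23, 9): e=[-32,56,0] → ·  [on edge]
  covered (2 px):
    · · · · · · · · · · · ·
    · · · · · · · · · · · ·
    · · · · · · · · # · · ·
    · · · · · · · · # · · ·
    · · · · · · · · · · · ·
    · · · · · · · · · · · ·
    · · · · · · · · · · · ·

Final: [[8,4],[8,5]]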